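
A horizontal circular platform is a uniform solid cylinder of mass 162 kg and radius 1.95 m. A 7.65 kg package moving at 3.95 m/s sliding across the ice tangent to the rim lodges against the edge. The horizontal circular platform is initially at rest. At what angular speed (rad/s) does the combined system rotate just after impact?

The axle reaction passes through the central axle and exerts no torque about it; angular momentum about the central axle is conserved through the impact.
I_p = ½(162)(1.95)² = 308.0 kg·m². Taking the sense of the package's angular momentum as positive, L_{package} = m v R = (7.65)(3.95)(1.95) = 58.92 kg·m²/s.
L_i = 0 + 58.92 = 58.92 kg·m²/s.
After sticking, I_f = I_p + m R² = 308.0 + (7.65)(1.95)² = 337.1 kg·m².
ω_f = L_i / I_f = 58.92 / 337.1 = 0.1748 rad/s.

|ω_f| ≈ 0.175 rad/s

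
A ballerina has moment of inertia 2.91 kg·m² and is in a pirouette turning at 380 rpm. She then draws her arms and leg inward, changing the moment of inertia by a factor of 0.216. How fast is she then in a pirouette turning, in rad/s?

ω₂ ≈ 184 rad/s

With no external torque about the axis, L is conserved: I₁ω₁ = I₂ω₂.
I₂ = 0.216 × 2.91 = 0.6286 kg·m².
ω₂ = I₁ω₁ / I₂ = (2.910)(380 rpm) / (0.6286) = 1759 rpm = 184.2 rad/s.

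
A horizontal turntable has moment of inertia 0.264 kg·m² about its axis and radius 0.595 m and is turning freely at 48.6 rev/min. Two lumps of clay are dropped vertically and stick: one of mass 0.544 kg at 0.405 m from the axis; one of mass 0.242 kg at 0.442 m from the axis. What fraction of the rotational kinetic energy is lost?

fraction ≈ 0.341

The added mass arrives with no angular momentum about the axis, and any external torque about the axis is negligible, so the system's angular momentum is conserved.
Added inertia Σmr² = (0.544)(0.405)² + (0.242)(0.442)² = 0.1365 kg·m²; I_f = 0.2640 + 0.1365 = 0.4005 kg·m².
ω_f = I_p ω_i / I_f = (0.2640)(48.6) / 0.4005 = 32.04 rpm.
KE_i = ½(0.2640)(5.089 rad/s)² = 3.419 J; KE_f = ½(0.4005)(3.355)² = 2.254 J.
Fraction lost = 0.3408.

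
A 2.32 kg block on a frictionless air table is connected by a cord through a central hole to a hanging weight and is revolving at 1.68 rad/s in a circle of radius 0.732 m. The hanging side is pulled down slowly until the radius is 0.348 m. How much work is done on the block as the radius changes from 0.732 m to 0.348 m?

No torque about the axis ⇒ m r₁² ω₁ = m r₂² ω₂.
ω₂ = ω₁ (r₁/r₂)² = (1.68)(0.732/0.348)² = 7.433 rad/s.
W = ΔKE = ½m(v₂² − v₁²) = 6.008 J.

W ≈ 6.01 J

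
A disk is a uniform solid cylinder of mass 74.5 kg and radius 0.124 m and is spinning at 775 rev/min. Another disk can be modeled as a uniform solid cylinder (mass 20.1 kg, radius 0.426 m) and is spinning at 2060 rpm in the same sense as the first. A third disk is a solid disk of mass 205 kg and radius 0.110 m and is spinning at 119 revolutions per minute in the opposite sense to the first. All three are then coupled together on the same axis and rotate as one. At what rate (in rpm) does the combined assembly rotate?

|ω_f| ≈ 1110 rpm

No external torque acts about the common axis, so total angular momentum is conserved.
Moments of inertia: I_A = ½(74.5)(0.124)² = 0.5728 kg·m²; I_B = ½(20.1)(0.426)² = 1.824 kg·m²; I_C = ½(205)(0.110)² = 1.240 kg·m².
Taking A's sense as positive: L = (0.5728)(775) + (1.824)(2060) − (1.240)(119) = 4053 kg·m²·rpm.
Combined I = 0.5728 + 1.824 + 1.240 = 3.637 kg·m².
ω_f = L / I = 4053 / 3.637 = 1115 rpm.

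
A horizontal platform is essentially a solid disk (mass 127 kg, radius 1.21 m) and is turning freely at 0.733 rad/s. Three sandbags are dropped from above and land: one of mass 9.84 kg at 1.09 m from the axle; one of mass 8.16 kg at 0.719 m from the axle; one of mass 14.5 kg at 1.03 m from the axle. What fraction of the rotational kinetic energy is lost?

fraction ≈ 0.252

The added mass arrives with no angular momentum about the axle, and any external torque about the axle is negligible, so the system's angular momentum is conserved.
I_p = ½(127)(1.21)² = 92.97 kg·m².
Added inertia Σmr² = (9.84)(1.09)² + (8.16)(0.719)² + (14.5)(1.03)² = 31.29 kg·m²; I_f = 92.97 + 31.29 = 124.3 kg·m².
ω_f = I_p ω_i / I_f = (92.97)(0.733) / 124.3 = 0.5484 rad/s.
KE_i = ½(92.97)(0.7330 rad/s)² = 24.98 J; KE_f = ½(124.3)(0.5484)² = 18.69 J.
Fraction lost = 0.2518.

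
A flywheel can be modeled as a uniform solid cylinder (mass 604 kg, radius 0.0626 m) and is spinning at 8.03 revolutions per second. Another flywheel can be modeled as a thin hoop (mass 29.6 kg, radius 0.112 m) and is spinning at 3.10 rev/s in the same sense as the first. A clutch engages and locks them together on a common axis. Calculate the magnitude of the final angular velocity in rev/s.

|ω_f| ≈ 6.85 rev/s

The coupling torques are internal; angular momentum about the shared axis is conserved.
Moments of inertia: I_A = ½(604)(0.0626)² = 1.183 kg·m²; I_B = (29.6)(0.112)² = 0.3713 kg·m².
Taking A's sense as positive: L = (1.183)(8.03) + (0.3713)(3.10) = 10.65 kg·m²·rev/s.
Combined I = 1.183 + 0.3713 = 1.555 kg·m².
ω_f = L / I = 10.65 / 1.555 = 6.853 rev/s.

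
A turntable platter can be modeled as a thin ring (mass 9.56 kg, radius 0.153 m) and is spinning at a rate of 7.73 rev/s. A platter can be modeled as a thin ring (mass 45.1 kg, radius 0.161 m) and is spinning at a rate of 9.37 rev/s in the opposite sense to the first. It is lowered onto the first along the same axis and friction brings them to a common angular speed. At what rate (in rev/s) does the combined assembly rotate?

No external torque acts about the common axis, so total angular momentum is conserved.
Moments of inertia: I_A = (9.56)(0.153)² = 0.2238 kg·m²; I_B = (45.1)(0.161)² = 1.169 kg·m².
Taking A's sense as positive: L = (0.2238)(7.73) − (1.169)(9.37) = -9.224 kg·m²·rev/s.
Combined I = 0.2238 + 1.169 = 1.393 kg·m².
ω_f = L / I = -9.224 / 1.393 = -6.622 rev/s.

|ω_f| ≈ 6.62 rev/s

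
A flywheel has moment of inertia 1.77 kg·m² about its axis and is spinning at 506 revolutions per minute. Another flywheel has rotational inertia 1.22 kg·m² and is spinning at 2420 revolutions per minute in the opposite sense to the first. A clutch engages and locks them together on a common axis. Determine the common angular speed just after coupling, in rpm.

|ω_f| ≈ 688 rpm

No external torque acts about the common axis, so total angular momentum is conserved.
Taking A's sense as positive: L = (1.770)(506) − (1.220)(2420) = -2057 kg·m²·rpm.
Combined I = 1.770 + 1.220 = 2.990 kg·m².
ω_f = L / I = -2057 / 2.990 = -687.9 rpm.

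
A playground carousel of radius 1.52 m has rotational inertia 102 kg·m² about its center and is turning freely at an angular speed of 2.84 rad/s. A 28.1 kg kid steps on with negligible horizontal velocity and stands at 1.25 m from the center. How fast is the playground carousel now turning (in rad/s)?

No external torque acts about the center; L_before = L_after.
Added inertia Σmr² = (28.1)(1.25)² = 43.91 kg·m²; I_f = 102.0 + 43.91 = 145.9 kg·m².
ω_f = I_p ω_i / I_f = (102.0)(2.84) / 145.9 = 1.985 rad/s.

ω_f ≈ 1.99 rad/s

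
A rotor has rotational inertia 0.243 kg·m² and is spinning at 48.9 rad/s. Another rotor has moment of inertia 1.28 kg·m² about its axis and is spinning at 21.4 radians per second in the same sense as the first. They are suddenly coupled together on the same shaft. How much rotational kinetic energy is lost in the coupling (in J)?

No external torque acts about the common axis, so total angular momentum is conserved.
Taking A's sense as positive: L = (0.2430)(48.9) + (1.280)(21.4) = 39.27 kg·m²·rad/s.
Combined I = 0.2430 + 1.280 = 1.523 kg·m².
ω_f = L / I = 39.27 / 1.523 = 25.79 rad/s.
KE_i = ½ΣIω² = 583.6 J; KE_f = ½(1.523)(25.79)² = 506.4 J.

ΔKE lost ≈ 77.2 J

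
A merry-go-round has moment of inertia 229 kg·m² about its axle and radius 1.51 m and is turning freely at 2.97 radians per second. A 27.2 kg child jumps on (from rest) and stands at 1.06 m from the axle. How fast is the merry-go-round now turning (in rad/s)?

No external torque acts about the axle; L_before = L_after.
Added inertia Σmr² = (27.2)(1.06)² = 30.56 kg·m²; I_f = 229.0 + 30.56 = 259.6 kg·m².
ω_f = I_p ω_i / I_f = (229.0)(2.97) / 259.6 = 2.620 rad/s.

ω_f ≈ 2.62 rad/s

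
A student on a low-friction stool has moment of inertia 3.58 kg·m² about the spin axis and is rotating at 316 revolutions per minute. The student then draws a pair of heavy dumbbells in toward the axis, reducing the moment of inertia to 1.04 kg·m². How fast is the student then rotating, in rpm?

With no external torque about the axis, L is conserved: I₁ω₁ = I₂ω₂.
ω₂ = I₁ω₁ / I₂ = (3.580)(316 rpm) / (1.040) = 1088 rpm.

ω₂ ≈ 1090 rpm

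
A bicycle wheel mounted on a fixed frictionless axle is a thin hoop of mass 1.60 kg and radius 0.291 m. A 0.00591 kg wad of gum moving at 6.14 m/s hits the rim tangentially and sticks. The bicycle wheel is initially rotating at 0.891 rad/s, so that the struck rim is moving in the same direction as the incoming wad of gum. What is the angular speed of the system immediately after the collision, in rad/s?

|ω_f| ≈ 0.965 rad/s

The axle reaction passes through the axle and exerts no torque about it; angular momentum about the axle is conserved through the impact.
I_p = (1.60)(0.291)² = 0.1355 kg·m². Taking the sense of the wad of gum's angular momentum as positive, L_{wad} = m v R = (0.00591)(6.14)(0.291) = 0.01056 kg·m²/s.
L_i = +I_p ω_p + m v R = +(0.1355)(0.891) + 0.01056 = 0.1313 kg·m²/s.
After sticking, I_f = I_p + m R² = 0.1355 + (0.00591)(0.291)² = 0.1360 kg·m².
ω_f = L_i / I_f = 0.1313 / 0.1360 = 0.9654 rad/s.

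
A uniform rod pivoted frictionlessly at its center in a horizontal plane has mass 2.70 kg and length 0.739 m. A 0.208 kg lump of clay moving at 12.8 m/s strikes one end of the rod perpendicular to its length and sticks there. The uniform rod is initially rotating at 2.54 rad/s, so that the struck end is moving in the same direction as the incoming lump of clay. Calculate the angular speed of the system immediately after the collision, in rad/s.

About the pivot the impulsive forces during the collision are internal, so angular momentum about that axis is conserved.
I_p = (1/12)(2.70)(0.739)² = 0.1229 kg·m². Taking the sense of the lump of clay's angular momentum as positive, L_{lump} = m v R = (0.208)(12.8)(0.739/2) = 0.9838 kg·m²/s.
L_i = +I_p ω_p + m v R = +(0.1229)(2.54) + 0.9838 = 1.296 kg·m²/s.
After sticking, I_f = I_p + m R² = 0.1229 + (0.208)(0.739/2)² = 0.1513 kg·m².
ω_f = L_i / I_f = 1.296 / 0.1513 = 8.566 rad/s.

|ω_f| ≈ 8.57 rad/s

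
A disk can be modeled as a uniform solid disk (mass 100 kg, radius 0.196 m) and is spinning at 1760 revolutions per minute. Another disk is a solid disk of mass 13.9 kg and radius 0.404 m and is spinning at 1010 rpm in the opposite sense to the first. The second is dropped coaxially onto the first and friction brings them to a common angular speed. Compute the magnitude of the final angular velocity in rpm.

No external torque acts about the common axis, so total angular momentum is conserved.
Moments of inertia: I_A = ½(100)(0.196)² = 1.921 kg·m²; I_B = ½(13.9)(0.404)² = 1.134 kg·m².
Taking A's sense as positive: L = (1.921)(1760) − (1.134)(1010) = 2235 kg·m²·rpm.
Combined I = 1.921 + 1.134 = 3.055 kg·m².
ω_f = L / I = 2235 / 3.055 = 731.5 rpm.

|ω_f| ≈ 732 rpm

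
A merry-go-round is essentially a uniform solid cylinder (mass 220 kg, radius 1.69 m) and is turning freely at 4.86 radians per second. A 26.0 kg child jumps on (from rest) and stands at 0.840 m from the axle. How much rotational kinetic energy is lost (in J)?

No external torque acts about the axle; L_before = L_after.
I_p = ½(220)(1.69)² = 314.2 kg·m².
Added inertia Σmr² = (26.0)(0.840)² = 18.35 kg·m²; I_f = 314.2 + 18.35 = 332.5 kg·m².
ω_f = I_p ω_i / I_f = (314.2)(4.86) / 332.5 = 4.592 rad/s.
KE_i = ½(314.2)(4.860 rad/s)² = 3710 J; KE_f = ½(332.5)(4.592)² = 3506 J.

energy lost ≈ 205 J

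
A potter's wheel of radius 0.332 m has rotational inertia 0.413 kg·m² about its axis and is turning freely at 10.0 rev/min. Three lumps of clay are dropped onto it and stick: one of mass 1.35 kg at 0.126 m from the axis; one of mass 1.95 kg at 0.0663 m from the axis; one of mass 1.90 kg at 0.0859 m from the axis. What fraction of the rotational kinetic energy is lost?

The added mass arrives with no angular momentum about the axis, and any external torque about the axis is negligible, so the system's angular momentum is conserved.
Added inertia Σmr² = (1.35)(0.126)² + (1.95)(0.0663)² + (1.90)(0.0859)² = 0.04402 kg·m²; I_f = 0.4130 + 0.04402 = 0.4570 kg·m².
ω_f = I_p ω_i / I_f = (0.4130)(10.0) / 0.4570 = 9.037 rpm.
KE_i = ½(0.4130)(1.047 rad/s)² = 0.2265 J; KE_f = ½(0.4570)(0.9463)² = 0.2046 J.
Fraction lost = 0.09633.

fraction ≈ 0.0963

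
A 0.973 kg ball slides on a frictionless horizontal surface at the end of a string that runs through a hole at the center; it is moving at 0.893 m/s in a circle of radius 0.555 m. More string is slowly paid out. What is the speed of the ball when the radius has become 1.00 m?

v₂ ≈ 0.496 m/s

The only horizontal force on the mass is along the cord (radial), so it exerts no torque about the hole and angular momentum m v r is conserved.
v₂ = v₁ r₁ / r₂ = (0.893)(0.555) / (1.00) = 0.4956 m/s.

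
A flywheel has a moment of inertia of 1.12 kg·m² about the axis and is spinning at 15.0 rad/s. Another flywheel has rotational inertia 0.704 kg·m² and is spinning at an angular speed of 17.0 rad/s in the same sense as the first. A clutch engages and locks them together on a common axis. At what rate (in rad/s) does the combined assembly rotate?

|ω_f| ≈ 15.8 rad/s

No external torque acts about the common axis, so total angular momentum is conserved.
Taking A's sense as positive: L = (1.120)(15.0) + (0.7040)(17.0) = 28.77 kg·m²·rad/s.
Combined I = 1.120 + 0.7040 = 1.824 kg·m².
ω_f = L / I = 28.77 / 1.824 = 15.77 rad/s.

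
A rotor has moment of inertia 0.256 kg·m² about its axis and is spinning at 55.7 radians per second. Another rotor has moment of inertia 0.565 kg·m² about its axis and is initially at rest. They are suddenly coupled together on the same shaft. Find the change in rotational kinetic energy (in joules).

ΔKE ≈ -273 J

The coupling torques are internal; angular momentum about the shared axis is conserved.
Taking A's sense as positive: L = (0.2560)(55.7) = 14.26 kg·m²·rad/s.
Combined I = 0.2560 + 0.5650 = 0.8210 kg·m².
ω_f = L / I = 14.26 / 0.8210 = 17.37 rad/s.
KE_i = ½ΣIω² = 397.1 J; KE_f = ½(0.8210)(17.37)² = 123.8 J.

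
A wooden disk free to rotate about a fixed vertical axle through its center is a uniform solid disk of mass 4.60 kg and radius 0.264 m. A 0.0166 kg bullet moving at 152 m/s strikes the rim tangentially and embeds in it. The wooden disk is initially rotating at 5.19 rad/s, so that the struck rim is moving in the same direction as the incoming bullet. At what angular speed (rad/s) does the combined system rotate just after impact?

About the axle the impulsive forces during the collision are internal, so angular momentum about that axis is conserved.
I_p = ½(4.60)(0.264)² = 0.1603 kg·m². Taking the sense of the bullet's angular momentum as positive, L_{bullet} = m v R = (0.0166)(152)(0.264) = 0.6661 kg·m²/s.
L_i = +I_p ω_p + m v R = +(0.1603)(5.19) + 0.6661 = 1.498 kg·m²/s.
After sticking, I_f = I_p + m R² = 0.1603 + (0.0166)(0.264)² = 0.1615 kg·m².
ω_f = L_i / I_f = 1.498 / 0.1615 = 9.279 rad/s.

|ω_f| ≈ 9.28 rad/s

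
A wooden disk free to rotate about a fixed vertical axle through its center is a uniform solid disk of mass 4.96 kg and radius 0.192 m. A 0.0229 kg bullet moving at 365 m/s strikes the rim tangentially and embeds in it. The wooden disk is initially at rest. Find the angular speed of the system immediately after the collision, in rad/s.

|ω_f| ≈ 17.4 rad/s

The axle reaction passes through the axle and exerts no torque about it; angular momentum about the axle is conserved through the impact.
I_p = ½(4.96)(0.192)² = 0.09142 kg·m². Taking the sense of the bullet's angular momentum as positive, L_{bullet} = m v R = (0.0229)(365)(0.192) = 1.605 kg·m²/s.
L_i = 0 + 1.605 = 1.605 kg·m²/s.
After sticking, I_f = I_p + m R² = 0.09142 + (0.0229)(0.192)² = 0.09227 kg·m².
ω_f = L_i / I_f = 1.605 / 0.09227 = 17.39 rad/s.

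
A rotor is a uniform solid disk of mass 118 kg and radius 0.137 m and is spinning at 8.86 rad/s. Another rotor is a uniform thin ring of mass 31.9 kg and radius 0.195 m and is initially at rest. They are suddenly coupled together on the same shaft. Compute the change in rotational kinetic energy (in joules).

No external torque acts about the common axis, so total angular momentum is conserved.
Moments of inertia: I_A = ½(118)(0.137)² = 1.107 kg·m²; I_B = (31.9)(0.195)² = 1.213 kg·m².
Taking A's sense as positive: L = (1.107)(8.86) = 9.811 kg·m²·rad/s.
Combined I = 1.107 + 1.213 = 2.320 kg·m².
ω_f = L / I = 9.811 / 2.320 = 4.228 rad/s.
KE_i = ½ΣIω² = 43.46 J; KE_f = ½(2.320)(4.228)² = 20.74 J.

ΔKE ≈ -22.7 J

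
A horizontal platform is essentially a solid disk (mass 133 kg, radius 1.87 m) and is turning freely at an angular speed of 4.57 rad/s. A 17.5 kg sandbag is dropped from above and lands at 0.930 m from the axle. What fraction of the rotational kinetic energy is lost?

fraction ≈ 0.0611

The added mass arrives with no angular momentum about the axle, and any external torque about the axle is negligible, so the system's angular momentum is conserved.
I_p = ½(133)(1.87)² = 232.5 kg·m².
Added inertia Σmr² = (17.5)(0.930)² = 15.14 kg·m²; I_f = 232.5 + 15.14 = 247.7 kg·m².
ω_f = I_p ω_i / I_f = (232.5)(4.57) / 247.7 = 4.291 rad/s.
KE_i = ½(232.5)(4.570 rad/s)² = 2428 J; KE_f = ½(247.7)(4.291)² = 2280 J.
Fraction lost = 0.06111.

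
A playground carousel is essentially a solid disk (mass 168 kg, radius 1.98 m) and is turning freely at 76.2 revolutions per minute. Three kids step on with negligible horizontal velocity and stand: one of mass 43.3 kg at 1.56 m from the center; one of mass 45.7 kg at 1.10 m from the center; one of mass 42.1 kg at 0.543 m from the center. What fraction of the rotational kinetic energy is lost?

No external torque acts about the center; L_before = L_after.
I_p = ½(168)(1.98)² = 329.3 kg·m².
Added inertia Σmr² = (43.3)(1.56)² + (45.7)(1.10)² + (42.1)(0.543)² = 173.1 kg·m²; I_f = 329.3 + 173.1 = 502.4 kg·m².
ω_f = I_p ω_i / I_f = (329.3)(76.2) / 502.4 = 49.95 rpm.
KE_i = ½(329.3)(7.980 rad/s)² = 10480 J; KE_f = ½(502.4)(5.231)² = 6872 J.
Fraction lost = 0.3445.

fraction ≈ 0.345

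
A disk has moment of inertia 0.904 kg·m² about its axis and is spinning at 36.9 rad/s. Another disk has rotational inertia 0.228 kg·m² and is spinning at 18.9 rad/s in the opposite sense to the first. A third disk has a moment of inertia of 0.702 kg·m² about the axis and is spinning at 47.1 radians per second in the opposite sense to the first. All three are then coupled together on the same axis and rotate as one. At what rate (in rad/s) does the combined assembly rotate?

No external torque acts about the common axis, so total angular momentum is conserved.
Taking A's sense as positive: L = (0.9040)(36.9) − (0.2280)(18.9) − (0.7020)(47.1) = -4.016 kg·m²·rad/s.
Combined I = 0.9040 + 0.2280 + 0.7020 = 1.834 kg·m².
ω_f = L / I = -4.016 / 1.834 = -2.190 rad/s.

|ω_f| ≈ 2.19 rad/s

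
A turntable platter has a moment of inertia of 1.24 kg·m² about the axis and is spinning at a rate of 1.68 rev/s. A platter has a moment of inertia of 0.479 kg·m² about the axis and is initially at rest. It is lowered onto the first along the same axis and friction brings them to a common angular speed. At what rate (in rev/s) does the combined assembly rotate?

|ω_f| ≈ 1.21 rev/s

The coupling torques are internal; angular momentum about the shared axis is conserved.
Taking A's sense as positive: L = (1.240)(1.68) = 2.083 kg·m²·rev/s.
Combined I = 1.240 + 0.4790 = 1.719 kg·m².
ω_f = L / I = 2.083 / 1.719 = 1.212 rev/s.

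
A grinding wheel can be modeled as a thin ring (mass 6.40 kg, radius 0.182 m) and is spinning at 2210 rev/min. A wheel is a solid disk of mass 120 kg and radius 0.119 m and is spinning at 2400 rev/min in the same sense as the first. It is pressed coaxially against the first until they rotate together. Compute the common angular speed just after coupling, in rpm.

The coupling torques are internal; angular momentum about the shared axis is conserved.
Moments of inertia: I_A = (6.40)(0.182)² = 0.2120 kg·m²; I_B = ½(120)(0.119)² = 0.8497 kg·m².
Taking A's sense as positive: L = (0.2120)(2210) + (0.8497)(2400) = 2508 kg·m²·rpm.
Combined I = 0.2120 + 0.8497 = 1.062 kg·m².
ω_f = L / I = 2508 / 1.062 = 2362 rpm.

|ω_f| ≈ 2360 rpm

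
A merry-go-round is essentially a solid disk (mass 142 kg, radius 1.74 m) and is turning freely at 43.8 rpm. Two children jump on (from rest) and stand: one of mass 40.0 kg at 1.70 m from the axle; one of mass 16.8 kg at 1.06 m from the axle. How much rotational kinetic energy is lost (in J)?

No external torque acts about the axle; L_before = L_after.
I_p = ½(142)(1.74)² = 215.0 kg·m².
Added inertia Σmr² = (40.0)(1.70)² + (16.8)(1.06)² = 134.5 kg·m²; I_f = 215.0 + 134.5 = 349.4 kg·m².
ω_f = I_p ω_i / I_f = (215.0)(43.8) / 349.4 = 26.94 rpm.
KE_i = ½(215.0)(4.587 rad/s)² = 2261 J; KE_f = ½(349.4)(2.822)² = 1391 J.

energy lost ≈ 870 J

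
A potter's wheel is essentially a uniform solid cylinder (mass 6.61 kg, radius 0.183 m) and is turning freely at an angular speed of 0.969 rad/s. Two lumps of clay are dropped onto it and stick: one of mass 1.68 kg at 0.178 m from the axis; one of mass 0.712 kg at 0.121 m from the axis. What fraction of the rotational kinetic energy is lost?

fraction ≈ 0.365

No external torque acts about the axis; L_before = L_after.
I_p = ½(6.61)(0.183)² = 0.1107 kg·m².
Added inertia Σmr² = (1.68)(0.178)² + (0.712)(0.121)² = 0.06365 kg·m²; I_f = 0.1107 + 0.06365 = 0.1743 kg·m².
ω_f = I_p ω_i / I_f = (0.1107)(0.969) / 0.1743 = 0.6152 rad/s.
KE_i = ½(0.1107)(0.9690 rad/s)² = 0.05196 J; KE_f = ½(0.1743)(0.6152)² = 0.03299 J.
Fraction lost = 0.3651.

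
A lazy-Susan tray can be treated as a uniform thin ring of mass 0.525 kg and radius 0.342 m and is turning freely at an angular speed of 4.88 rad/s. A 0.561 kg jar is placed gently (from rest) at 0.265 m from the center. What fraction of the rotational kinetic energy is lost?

No external torque acts about the center; L_before = L_after.
I_p = (0.525)(0.342)² = 0.06141 kg·m².
Added inertia Σmr² = (0.561)(0.265)² = 0.03940 kg·m²; I_f = 0.06141 + 0.03940 = 0.1008 kg·m².
ω_f = I_p ω_i / I_f = (0.06141)(4.88) / 0.1008 = 2.973 rad/s.
KE_i = ½(0.06141)(4.880 rad/s)² = 0.7312 J; KE_f = ½(0.1008)(2.973)² = 0.4454 J.
Fraction lost = 0.3908.

fraction ≈ 0.391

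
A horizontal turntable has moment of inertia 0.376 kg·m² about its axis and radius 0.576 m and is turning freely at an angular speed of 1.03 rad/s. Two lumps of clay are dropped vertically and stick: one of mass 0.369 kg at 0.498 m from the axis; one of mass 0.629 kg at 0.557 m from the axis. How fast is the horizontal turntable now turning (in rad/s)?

ω_f ≈ 0.584 rad/s

No external torque acts about the axis; L_before = L_after.
Added inertia Σmr² = (0.369)(0.498)² + (0.629)(0.557)² = 0.2867 kg·m²; I_f = 0.3760 + 0.2867 = 0.6627 kg·m².
ω_f = I_p ω_i / I_f = (0.3760)(1.03) / 0.6627 = 0.5844 rad/s.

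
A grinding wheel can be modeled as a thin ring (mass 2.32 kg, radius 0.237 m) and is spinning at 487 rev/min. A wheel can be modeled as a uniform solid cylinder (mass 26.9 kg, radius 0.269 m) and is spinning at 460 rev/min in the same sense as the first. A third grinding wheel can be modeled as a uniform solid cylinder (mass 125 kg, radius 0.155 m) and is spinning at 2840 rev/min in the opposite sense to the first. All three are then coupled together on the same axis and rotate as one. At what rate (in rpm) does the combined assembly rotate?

No external torque acts about the common axis, so total angular momentum is conserved.
Moments of inertia: I_A = (2.32)(0.237)² = 0.1303 kg·m²; I_B = ½(26.9)(0.269)² = 0.9733 kg·m²; I_C = ½(125)(0.155)² = 1.502 kg·m².
Taking A's sense as positive: L = (0.1303)(487) + (0.9733)(460) − (1.502)(2840) = -3753 kg·m²·rpm.
Combined I = 0.1303 + 0.9733 + 1.502 = 2.605 kg·m².
ω_f = L / I = -3753 / 2.605 = -1441 rpm.

|ω_f| ≈ 1440 rpm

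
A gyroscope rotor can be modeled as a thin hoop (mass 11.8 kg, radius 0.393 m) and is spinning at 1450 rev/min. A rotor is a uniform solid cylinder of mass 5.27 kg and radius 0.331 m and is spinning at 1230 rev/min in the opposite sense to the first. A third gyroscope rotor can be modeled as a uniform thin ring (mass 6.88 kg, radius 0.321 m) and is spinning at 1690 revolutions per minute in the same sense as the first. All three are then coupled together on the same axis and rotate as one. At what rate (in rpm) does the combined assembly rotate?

No external torque acts about the common axis, so total angular momentum is conserved.
Moments of inertia: I_A = (11.8)(0.393)² = 1.822 kg·m²; I_B = ½(5.27)(0.331)² = 0.2887 kg·m²; I_C = (6.88)(0.321)² = 0.7089 kg·m².
Taking A's sense as positive: L = (1.822)(1450) − (0.2887)(1230) + (0.7089)(1690) = 3486 kg·m²·rpm.
Combined I = 1.822 + 0.2887 + 0.7089 = 2.820 kg·m².
ω_f = L / I = 3486 / 2.820 = 1236 rpm.

|ω_f| ≈ 1240 rpm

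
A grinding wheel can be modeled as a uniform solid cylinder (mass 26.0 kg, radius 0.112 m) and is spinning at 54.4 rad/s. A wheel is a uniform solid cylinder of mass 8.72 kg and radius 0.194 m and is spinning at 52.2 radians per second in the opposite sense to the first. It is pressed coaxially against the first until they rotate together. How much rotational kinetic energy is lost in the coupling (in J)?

The coupling torques are internal; angular momentum about the shared axis is conserved.
Moments of inertia: I_A = ½(26.0)(0.112)² = 0.1631 kg·m²; I_B = ½(8.72)(0.194)² = 0.1641 kg·m².
Taking A's sense as positive: L = (0.1631)(54.4) − (0.1641)(52.2) = 0.3055 kg·m²·rad/s.
Combined I = 0.1631 + 0.1641 = 0.3272 kg·m².
ω_f = L / I = 0.3055 / 0.3272 = 0.9337 rad/s.
KE_i = ½ΣIω² = 464.9 J; KE_f = ½(0.3272)(0.9337)² = 0.1426 J.

ΔKE lost ≈ 465 J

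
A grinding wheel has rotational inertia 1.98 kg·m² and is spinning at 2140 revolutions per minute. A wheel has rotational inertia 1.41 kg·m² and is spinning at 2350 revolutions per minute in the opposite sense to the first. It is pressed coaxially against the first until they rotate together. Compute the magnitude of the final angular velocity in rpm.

The coupling torques are internal; angular momentum about the shared axis is conserved.
Taking A's sense as positive: L = (1.980)(2140) − (1.410)(2350) = 923.7 kg·m²·rpm.
Combined I = 1.980 + 1.410 = 3.390 kg·m².
ω_f = L / I = 923.7 / 3.390 = 272.5 rpm.

|ω_f| ≈ 272 rpm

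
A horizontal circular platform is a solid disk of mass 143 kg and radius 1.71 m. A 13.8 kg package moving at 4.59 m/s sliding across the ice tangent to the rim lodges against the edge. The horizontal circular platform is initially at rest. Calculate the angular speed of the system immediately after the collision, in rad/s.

|ω_f| ≈ 0.434 rad/s

About the central axle the impulsive forces during the collision are internal, so angular momentum about that axis is conserved.
I_p = ½(143)(1.71)² = 209.1 kg·m². Taking the sense of the package's angular momentum as positive, L_{package} = m v R = (13.8)(4.59)(1.71) = 108.3 kg·m²/s.
L_i = 0 + 108.3 = 108.3 kg·m²/s.
After sticking, I_f = I_p + m R² = 209.1 + (13.8)(1.71)² = 249.4 kg·m².
ω_f = L_i / I_f = 108.3 / 249.4 = 0.4343 rad/s.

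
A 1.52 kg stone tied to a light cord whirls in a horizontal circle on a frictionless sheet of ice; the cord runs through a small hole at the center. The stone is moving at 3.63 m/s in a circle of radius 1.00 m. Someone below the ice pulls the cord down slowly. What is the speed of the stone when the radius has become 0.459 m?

Central (radial) force ⇒ zero torque about the center ⇒ m v r is constant.
v₂ = v₁ r₁ / r₂ = (3.63)(1.00) / (0.459) = 7.908 m/s.

v₂ ≈ 7.91 m/s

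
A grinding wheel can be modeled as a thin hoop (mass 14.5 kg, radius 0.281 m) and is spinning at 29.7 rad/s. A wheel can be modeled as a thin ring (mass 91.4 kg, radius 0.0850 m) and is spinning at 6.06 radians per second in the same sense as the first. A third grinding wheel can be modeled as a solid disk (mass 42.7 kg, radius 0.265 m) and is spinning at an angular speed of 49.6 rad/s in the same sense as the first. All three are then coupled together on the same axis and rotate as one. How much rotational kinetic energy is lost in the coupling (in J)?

The coupling torques are internal; angular momentum about the shared axis is conserved.
Moments of inertia: I_A = (14.5)(0.281)² = 1.145 kg·m²; I_B = (91.4)(0.0850)² = 0.6604 kg·m²; I_C = ½(42.7)(0.265)² = 1.499 kg·m².
Taking A's sense as positive: L = (1.145)(29.7) + (0.6604)(6.06) + (1.499)(49.6) = 112.4 kg·m²·rad/s.
Combined I = 1.145 + 0.6604 + 1.499 = 3.305 kg·m².
ω_f = L / I = 112.4 / 3.305 = 34.00 rad/s.
KE_i = ½ΣIω² = 2361 J; KE_f = ½(3.305)(34.00)² = 1911 J.

ΔKE lost ≈ 451 J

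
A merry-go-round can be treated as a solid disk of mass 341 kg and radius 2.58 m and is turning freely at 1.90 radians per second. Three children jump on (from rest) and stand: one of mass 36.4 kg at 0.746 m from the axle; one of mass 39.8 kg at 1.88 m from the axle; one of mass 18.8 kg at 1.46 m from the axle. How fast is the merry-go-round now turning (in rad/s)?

ω_f ≈ 1.61 rad/s

The added mass arrives with no angular momentum about the axle, and any external torque about the axle is negligible, so the system's angular momentum is conserved.
I_p = ½(341)(2.58)² = 1135 kg·m².
Added inertia Σmr² = (36.4)(0.746)² + (39.8)(1.88)² + (18.8)(1.46)² = 201.0 kg·m²; I_f = 1135 + 201.0 = 1336 kg·m².
ω_f = I_p ω_i / I_f = (1135)(1.90) / 1336 = 1.614 rad/s.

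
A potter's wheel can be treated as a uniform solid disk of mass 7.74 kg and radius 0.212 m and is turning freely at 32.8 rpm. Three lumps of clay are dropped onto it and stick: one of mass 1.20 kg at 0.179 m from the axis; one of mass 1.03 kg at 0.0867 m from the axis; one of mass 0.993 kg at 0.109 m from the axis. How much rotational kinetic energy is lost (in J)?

The added mass arrives with no angular momentum about the axis, and any external torque about the axis is negligible, so the system's angular momentum is conserved.
I_p = ½(7.74)(0.212)² = 0.1739 kg·m².
Added inertia Σmr² = (1.20)(0.179)² + (1.03)(0.0867)² + (0.993)(0.109)² = 0.05799 kg·m²; I_f = 0.1739 + 0.05799 = 0.2319 kg·m².
ω_f = I_p ω_i / I_f = (0.1739)(32.8) / 0.2319 = 24.60 rpm.
KE_i = ½(0.1739)(3.435 rad/s)² = 1.026 J; KE_f = ½(0.2319)(2.576)² = 0.7695 J.

energy lost ≈ 0.257 J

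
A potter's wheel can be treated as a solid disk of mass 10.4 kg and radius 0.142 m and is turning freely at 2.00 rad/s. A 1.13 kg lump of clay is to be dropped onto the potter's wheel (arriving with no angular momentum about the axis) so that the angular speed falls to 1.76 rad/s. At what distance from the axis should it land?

The added mass arrives with no angular momentum about the axis, and any external torque about the axis is negligible, so the system's angular momentum is conserved.
I_p = ½(10.4)(0.142)² = 0.1049 kg·m².
I_p ω_i = (I_p + m r²) ω_f ⇒ m r² = I_p(ω_i/ω_f − 1) = 0.1049(2.00/1.76 − 1) = 0.01430 kg·m².
r = √(0.01430/1.13) = 0.1125 m.

r ≈ 0.112 m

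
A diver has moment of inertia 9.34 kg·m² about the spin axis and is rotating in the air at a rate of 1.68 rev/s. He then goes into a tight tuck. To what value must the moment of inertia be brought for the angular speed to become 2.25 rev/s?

With no external torque about the axis, L is conserved: I₁ω₁ = I₂ω₂.
I₂ = I₁ω₁ / ω₂ = (9.34)(1.68) / (2.25) = 6.974 kg·m².

I₂ ≈ 6.97 kg·m²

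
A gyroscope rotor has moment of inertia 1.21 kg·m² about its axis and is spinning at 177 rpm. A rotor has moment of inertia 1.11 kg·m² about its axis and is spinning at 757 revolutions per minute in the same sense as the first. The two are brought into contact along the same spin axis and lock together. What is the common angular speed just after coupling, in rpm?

The coupling torques are internal; angular momentum about the shared axis is conserved.
Taking A's sense as positive: L = (1.210)(177) + (1.110)(757) = 1054 kg·m²·rpm.
Combined I = 1.210 + 1.110 = 2.320 kg·m².
ω_f = L / I = 1054 / 2.320 = 454.5 rpm.

|ω_f| ≈ 454 rpm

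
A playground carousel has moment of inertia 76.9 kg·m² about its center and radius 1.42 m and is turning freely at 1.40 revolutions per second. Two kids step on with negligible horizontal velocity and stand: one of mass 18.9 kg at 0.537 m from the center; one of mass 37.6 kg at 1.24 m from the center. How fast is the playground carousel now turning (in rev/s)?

No external torque acts about the center; L_before = L_after.
Added inertia Σmr² = (18.9)(0.537)² + (37.6)(1.24)² = 63.26 kg·m²; I_f = 76.90 + 63.26 = 140.2 kg·m².
ω_f = I_p ω_i / I_f = (76.90)(1.40) / 140.2 = 0.7681 rev/s.

ω_f ≈ 0.768 rev/s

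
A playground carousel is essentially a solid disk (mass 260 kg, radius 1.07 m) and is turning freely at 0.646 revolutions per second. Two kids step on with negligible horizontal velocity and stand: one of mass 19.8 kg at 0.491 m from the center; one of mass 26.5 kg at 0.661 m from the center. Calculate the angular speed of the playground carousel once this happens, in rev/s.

ω_f ≈ 0.582 rev/s

The added mass arrives with no angular momentum about the center, and any external torque about the center is negligible, so the system's angular momentum is conserved.
I_p = ½(260)(1.07)² = 148.8 kg·m².
Added inertia Σmr² = (19.8)(0.491)² + (26.5)(0.661)² = 16.35 kg·m²; I_f = 148.8 + 16.35 = 165.2 kg·m².
ω_f = I_p ω_i / I_f = (148.8)(0.646) / 165.2 = 0.5821 rev/s.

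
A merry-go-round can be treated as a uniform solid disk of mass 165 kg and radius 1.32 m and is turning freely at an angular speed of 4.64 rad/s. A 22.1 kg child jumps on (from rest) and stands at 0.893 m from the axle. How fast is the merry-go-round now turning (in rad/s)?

The added mass arrives with no angular momentum about the axle, and any external torque about the axle is negligible, so the system's angular momentum is conserved.
I_p = ½(165)(1.32)² = 143.7 kg·m².
Added inertia Σmr² = (22.1)(0.893)² = 17.62 kg·m²; I_f = 143.7 + 17.62 = 161.4 kg·m².
ω_f = I_p ω_i / I_f = (143.7)(4.64) / 161.4 = 4.133 rad/s.

ω_f ≈ 4.13 rad/s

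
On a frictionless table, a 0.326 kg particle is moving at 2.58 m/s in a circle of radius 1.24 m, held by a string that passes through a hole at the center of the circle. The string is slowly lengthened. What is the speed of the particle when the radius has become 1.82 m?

v₂ ≈ 1.76 m/s

The only horizontal force on the mass is along the cord (radial), so it exerts no torque about the hole and angular momentum m v r is conserved.
v₂ = v₁ r₁ / r₂ = (2.58)(1.24) / (1.82) = 1.758 m/s.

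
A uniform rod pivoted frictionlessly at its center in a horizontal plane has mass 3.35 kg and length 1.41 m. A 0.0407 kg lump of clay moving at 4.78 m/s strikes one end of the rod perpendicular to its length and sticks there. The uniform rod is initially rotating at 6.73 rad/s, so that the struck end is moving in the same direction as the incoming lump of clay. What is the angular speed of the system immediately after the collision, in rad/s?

|ω_f| ≈ 6.73 rad/s

The axle reaction passes through the pivot and exerts no torque about it; angular momentum about the pivot is conserved through the impact.
I_p = (1/12)(3.35)(1.41)² = 0.5550 kg·m². Taking the sense of the lump of clay's angular momentum as positive, L_{lump} = m v R = (0.0407)(4.78)(1.41/2) = 0.1372 kg·m²/s.
L_i = +I_p ω_p + m v R = +(0.5550)(6.73) + 0.1372 = 3.872 kg·m²/s.
After sticking, I_f = I_p + m R² = 0.5550 + (0.0407)(1.41/2)² = 0.5752 kg·m².
ω_f = L_i / I_f = 3.872 / 0.5752 = 6.732 rad/s.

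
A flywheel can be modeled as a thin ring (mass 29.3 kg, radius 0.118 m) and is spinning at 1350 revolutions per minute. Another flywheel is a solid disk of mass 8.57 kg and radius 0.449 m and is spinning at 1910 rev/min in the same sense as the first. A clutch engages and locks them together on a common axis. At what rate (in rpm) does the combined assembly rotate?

The coupling torques are internal; angular momentum about the shared axis is conserved.
Moments of inertia: I_A = (29.3)(0.118)² = 0.4080 kg·m²; I_B = ½(8.57)(0.449)² = 0.8639 kg·m².
Taking A's sense as positive: L = (0.4080)(1350) + (0.8639)(1910) = 2201 kg·m²·rpm.
Combined I = 0.4080 + 0.8639 = 1.272 kg·m².
ω_f = L / I = 2201 / 1.272 = 1730 rpm.

|ω_f| ≈ 1730 rpm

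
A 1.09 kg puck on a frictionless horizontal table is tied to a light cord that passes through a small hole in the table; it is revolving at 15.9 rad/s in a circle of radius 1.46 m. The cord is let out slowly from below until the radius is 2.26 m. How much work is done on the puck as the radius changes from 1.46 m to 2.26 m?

W ≈ -171 J

No torque about the axis ⇒ m r₁² ω₁ = m r₂² ω₂.
ω₂ = ω₁ (r₁/r₂)² = (15.9)(1.46/2.26)² = 6.636 rad/s.
W = ΔKE = ½m(v₂² − v₁²) = -171.1 J.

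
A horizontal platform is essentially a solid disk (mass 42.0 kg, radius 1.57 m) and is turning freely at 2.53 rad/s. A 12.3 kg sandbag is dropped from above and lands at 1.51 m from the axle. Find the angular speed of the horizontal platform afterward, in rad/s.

ω_f ≈ 1.64 rad/s

The added mass arrives with no angular momentum about the axle, and any external torque about the axle is negligible, so the system's angular momentum is conserved.
I_p = ½(42.0)(1.57)² = 51.76 kg·m².
Added inertia Σmr² = (12.3)(1.51)² = 28.05 kg·m²; I_f = 51.76 + 28.05 = 79.81 kg·m².
ω_f = I_p ω_i / I_f = (51.76)(2.53) / 79.81 = 1.641 rad/s.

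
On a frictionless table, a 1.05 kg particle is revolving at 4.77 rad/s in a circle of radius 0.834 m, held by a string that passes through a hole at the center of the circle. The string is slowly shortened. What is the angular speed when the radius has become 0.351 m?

ω₂ ≈ 26.9 rad/s

The constraining force is radial, so m r² ω about the center is conserved.
ω₂ = ω₁ (r₁/r₂)² = (4.77)(0.834/0.351)² = 26.93 rad/s.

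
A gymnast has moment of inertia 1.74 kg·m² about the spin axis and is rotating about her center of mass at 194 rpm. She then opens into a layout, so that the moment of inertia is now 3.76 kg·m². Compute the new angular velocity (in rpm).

ω₂ ≈ 89.8 rpm

Angular momentum about the spin axis is conserved since the torque about it is zero.
ω₂ = I₁ω₁ / I₂ = (1.740)(194 rpm) / (3.760) = 89.78 rpm.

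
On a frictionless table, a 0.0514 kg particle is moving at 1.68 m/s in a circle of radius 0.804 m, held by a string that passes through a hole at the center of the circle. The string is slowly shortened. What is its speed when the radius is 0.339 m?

The only horizontal force on the mass is along the cord (radial), so it exerts no torque about the hole and angular momentum m v r is conserved.
v₂ = v₁ r₁ / r₂ = (1.68)(0.804) / (0.339) = 3.984 m/s.

v₂ ≈ 3.98 m/s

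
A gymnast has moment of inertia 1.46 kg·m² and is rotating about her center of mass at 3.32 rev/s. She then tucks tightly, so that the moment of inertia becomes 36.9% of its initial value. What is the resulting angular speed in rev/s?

With no external torque about the axis, L is conserved: I₁ω₁ = I₂ω₂.
I₂ = 0.369 × 1.46 = 0.5387 kg·m².
ω₂ = I₁ω₁ / I₂ = (1.460)(3.32 rev/s) / (0.5387) = 8.997 rev/s.

ω₂ ≈ 9.00 rev/s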